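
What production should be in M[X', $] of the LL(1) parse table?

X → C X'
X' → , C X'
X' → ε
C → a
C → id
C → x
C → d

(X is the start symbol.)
To find M[X', $], we find productions for X' where $ is in the predict set (PREDICT(N → α) = (FIRST(α) \ {ε}) ∪ (FOLLOW(N) if α ⇒* ε)).

Relevant sets:
  FOLLOW(X') = { $ }

X' → , C X': PREDICT = { ',' }
X' → ε: PREDICT = { $ }
  $ is in predict set, so this production goes in M[X', $]

M[X', $] = X' → ε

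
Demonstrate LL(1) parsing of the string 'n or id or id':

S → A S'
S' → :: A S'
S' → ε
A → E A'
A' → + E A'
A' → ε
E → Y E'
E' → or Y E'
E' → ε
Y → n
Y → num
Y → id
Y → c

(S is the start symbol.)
Stack is shown with the top on the left.

Stack            Input            Action
----------------------------------------
S $              n or id or id $  output S → A S'
A S' $           n or id or id $  output A → E A'
E A' S' $        n or id or id $  output E → Y E'
Y E' A' S' $     n or id or id $  output Y → n
n E' A' S' $     n or id or id $  match 'n'
E' A' S' $       or id or id $    output E' → or Y E'
or Y E' A' S' $  or id or id $    match 'or'
Y E' A' S' $     id or id $       output Y → id
id E' A' S' $    id or id $       match 'id'
E' A' S' $       or id $          output E' → or Y E'
or Y E' A' S' $  or id $          match 'or'
Y E' A' S' $     id $             output Y → id
id E' A' S' $    id $             match 'id'
E' A' S' $       $                output E' → ε
A' S' $          $                output A' → ε
S' $             $                output S' → ε
$                $                accept

The string is accepted.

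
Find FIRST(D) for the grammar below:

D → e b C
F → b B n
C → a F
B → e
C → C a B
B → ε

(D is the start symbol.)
{ 'e' }

From D → e b C:
  - e is a terminal: add 'e' and stop

Collecting: FIRST(D) = { 'e' }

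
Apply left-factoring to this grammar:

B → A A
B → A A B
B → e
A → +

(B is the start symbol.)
Left-factoring transforms A → αβ₁ | αβ₂ into A → αA' and A' → β₁ | β₂
(α is the longest common prefix among the alternatives). Repeat until
no nonterminal has two alternatives with a common prefix.

Round 1: B has alternatives sharing prefix 'A A'. Introduce B': B → A A B'
  Add: B' → ε
  Add: B' → B

No remaining common prefixes — done.

Resulting grammar:
B → A A B'
B' → ε
B' → B
B → e
A → +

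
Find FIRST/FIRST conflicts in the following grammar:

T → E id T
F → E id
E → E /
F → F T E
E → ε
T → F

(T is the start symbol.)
Yes. T → E id T / T → F on { '/', 'id' }; F → E id / F → F T E on { '/', 'id' }

A FIRST/FIRST conflict occurs when two productions N → α and N → β for the same non-terminal have FIRST(α) ∩ FIRST(β) ≠ ∅ (with ε ∈ FIRST of a nullable right-hand side, so two nullable alternatives also conflict).

FIRST sets of the non-terminals at (or reachable through a nullable prefix from) the front of some alternative:
  FIRST(E) = { '/', ε }
  FIRST(F) = { '/', 'id' }

Productions for T:
  T → E id T: FIRST = { '/', 'id' }
  T → F: FIRST = { '/', 'id' }
Productions for F:
  F → E id: FIRST = { '/', 'id' }
  F → F T E: FIRST = { '/', 'id' }
Productions for E:
  E → E /: FIRST = { '/' }
  E → ε: FIRST = { ε }

Conflict for T: T → E id T and T → F
  Overlap: { '/', 'id' }
Conflict for F: F → E id and F → F T E
  Overlap: { '/', 'id' }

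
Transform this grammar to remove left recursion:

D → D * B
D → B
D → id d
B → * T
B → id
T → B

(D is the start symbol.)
D → B D'
D → id d D'
D' → * B D'
D' → ε
B → * T
B → id
T → B

D is directly left-recursive. The standard transformation for
  A → A α₁ | ... | A α_m | β₁ | ... | β_n
is
  A  → β₁ A' | ... | β_n A'
  A' → α₁ A' | ... | α_m A' | ε

D → B becomes D → B D'
D → id d becomes D → id d D'
D → D * B becomes D' → * B D'
Add D' → ε

Productions for other non-terminals are unchanged:
  B → * T
  B → id
  T → B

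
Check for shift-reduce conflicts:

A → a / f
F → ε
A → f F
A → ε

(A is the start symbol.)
A shift-reduce conflict occurs when an LR(0) state has both:
  - a complete (reduce) item [A → α .] (dot at the end), and
  - a shift item [B → β . c γ] (dot before a terminal).

Augment with A' → A and build the canonical LR(0) collection (I0 = CLOSURE({[A' → . A]}), then GOTO on every symbol after a dot until no new states appear). It has 7 states:
  I0: { [A → . a / f], [A → . f F], [A → .], [A' → . A] }  — shift, reduce
  I1: { [A' → A .] }  — accept
  I2: { [A → a . / f] }  — shift
  I3: { [A → f . F], [F → .] }  — reduce
  I4: { [A → f F .] }  — reduce
  I5: { [A → a / . f] }  — shift
  I6: { [A → a / f .] }  — reduce

I0 contains reduce item [A → .] and shift items [A → . a / f], [A → . f F] — shift-reduce conflict.

Answer: Yes — I0: [A → .] vs [A → . a / f]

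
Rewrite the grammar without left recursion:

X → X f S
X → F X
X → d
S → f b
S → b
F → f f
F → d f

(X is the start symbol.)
X is directly left-recursive. The standard transformation for
  A → A α₁ | ... | A α_m | β₁ | ... | β_n
is
  A  → β₁ A' | ... | β_n A'
  A' → α₁ A' | ... | α_m A' | ε

X → F X becomes X → F X X'
X → d becomes X → d X'
X → X f S becomes X' → f S X'
Add X' → ε

Productions for other non-terminals are unchanged:
  S → f b
  S → b
  F → f f
  F → d f

Resulting grammar:
X → F X X'
X → d X'
X' → f S X'
X' → ε
S → f b
S → b
F → f f
F → d f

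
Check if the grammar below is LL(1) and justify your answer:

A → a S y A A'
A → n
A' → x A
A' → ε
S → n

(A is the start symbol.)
A grammar is LL(1) if for each non-terminal N with multiple productions, the predict sets of those productions are pairwise disjoint, where PREDICT(N → α) = (FIRST(α) \ {ε}) ∪ (FOLLOW(N) if α ⇒* ε).

Relevant sets:
  FOLLOW(A') = { $, 'x' }

For A:
  PREDICT(A → a S y A A') = { 'a' }
  PREDICT(A → n) = { 'n' }
For A':
  PREDICT(A' → x A) = { 'x' }
  PREDICT(A' → ε) = { $, 'x' }
S has a single production, so nothing to check there.

Conflict found: Predict set conflict for A': { 'x' }
The grammar is NOT LL(1).

Answer: No. Predict set conflict for A': { 'x' }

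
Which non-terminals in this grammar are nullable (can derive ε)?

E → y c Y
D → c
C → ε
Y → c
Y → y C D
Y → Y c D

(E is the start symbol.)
{ 'C' }

ε-productions: C → ε
So C is immediately nullable.
No further non-terminal can be added: every production for the remaining non-terminals contains a terminal or a non-nullable non-terminal.
Nullable = { 'C' }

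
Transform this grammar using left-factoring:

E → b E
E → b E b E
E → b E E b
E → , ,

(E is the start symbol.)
E → b E E'
E' → ε
E' → b E
E' → E b
E → , ,

Left-factoring transforms A → αβ₁ | αβ₂ into A → αA' and A' → β₁ | β₂
(α is the longest common prefix among the alternatives). Repeat until
no nonterminal has two alternatives with a common prefix.

Round 1: E has alternatives sharing prefix 'b E'. Introduce E': E → b E E'
  Add: E' → ε
  Add: E' → b E
  Add: E' → E b

No remaining common prefixes — done.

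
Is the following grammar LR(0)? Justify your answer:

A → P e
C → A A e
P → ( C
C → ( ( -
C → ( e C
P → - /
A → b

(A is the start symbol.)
No. Shift-reduce conflict between [C → ( ( - .] and [P → - . /]

A grammar is LR(0) if no state in the canonical LR(0) collection has:
  - both a shift item (dot before a terminal) and a complete item (shift-reduce conflict), or
  - two or more complete items (reduce-reduce conflict; the accept item [A' → A .] counts as a complete item here).

Augment with A' → A and build the canonical LR(0) collection (I0 = CLOSURE({[A' → . A]}), then GOTO on every symbol after a dot until no new states appear). It has 17 states:
  I0: { [A → . P e], [A → . b], [A' → . A], [P → . ( C], [P → . - /] }  — shift
  I1: { [A → . P e], [A → . b], [C → . ( ( -], [C → . ( e C], [C → . A A e], [P → ( . C], [P → . ( C], [P → . - /] }  — shift
  I2: { [P → - . /] }  — shift
  I3: { [A' → A .] }  — accept
  I4: { [A → P . e] }  — shift
  I5: { [A → b .] }  — reduce
  I6: { [A → P e .] }  — reduce
  I7: { [P → - / .] }  — reduce
  I8: { [A → . P e], [A → . b], [C → ( . ( -], [C → ( . e C], [C → . ( ( -], [C → . ( e C], [C → . A A e], [P → ( . C], [P → . ( C], [P → . - /] }  — shift
  I9: { [A → . P e], [A → . b], [C → A . A e], [P → . ( C], [P → . - /] }  — shift
  I10: { [P → ( C .] }  — reduce
  I11: { [C → A A . e] }  — shift
  I12: { [C → A A e .] }  — reduce
  I13: { [A → . P e], [A → . b], [C → ( ( . -], [C → ( . ( -], [C → ( . e C], [C → . ( ( -], [C → . ( e C], [C → . A A e], [P → ( . C], [P → . ( C], [P → . - /] }  — shift
  I14: { [A → . P e], [A → . b], [C → ( e . C], [C → . ( ( -], [C → . ( e C], [C → . A A e], [P → . ( C], [P → . - /] }  — shift
  I15: { [C → ( e C .] }  — reduce
  I16: { [C → ( ( - .], [P → - . /] }  — shift, reduce

Conflict in state I16:
  Shift-reduce conflict between [C → ( ( - .] and [P → - . /]
So the grammar is NOT LR(0).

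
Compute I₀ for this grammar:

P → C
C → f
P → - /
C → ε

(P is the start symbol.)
First, augment the grammar with P' → P
I₀ = CLOSURE({ [P' → . P] }):
  [P' → . P] has the dot before P: add [P → . C], [P → . - /]
  [P → . C] has the dot before C: add [C → . f], [C → .]
No further items can be added.

I₀ = { [C → . f], [C → .], [P → . - /], [P → . C], [P' → . P] }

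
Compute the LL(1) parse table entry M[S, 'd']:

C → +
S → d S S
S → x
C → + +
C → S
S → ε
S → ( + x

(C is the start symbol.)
To find M[S, 'd'], we find productions for S where 'd' is in the predict set (PREDICT(N → α) = (FIRST(α) \ {ε}) ∪ (FOLLOW(N) if α ⇒* ε)).

Relevant sets:
  FOLLOW(S) = { $, '(', 'd', 'x' }

S → d S S: PREDICT = { 'd' }
  'd' is in predict set, so this production goes in M[S, 'd']
S → x: PREDICT = { 'x' }
S → ε: PREDICT = { $, '(', 'd', 'x' }
  'd' is in predict set, so this production goes in M[S, 'd']
S → ( + x: PREDICT = { '(' }

M[S, 'd'] = S → d S S, S → ε  (a multiply-defined cell — the grammar is not LL(1))

Answer: S → d S S, S → ε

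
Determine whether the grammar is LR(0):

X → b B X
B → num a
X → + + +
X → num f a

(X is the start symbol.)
Yes, the grammar is LR(0)

A grammar is LR(0) if no state in the canonical LR(0) collection has:
  - both a shift item (dot before a terminal) and a complete item (shift-reduce conflict), or
  - two or more complete items (reduce-reduce conflict; the accept item [X' → X .] counts as a complete item here).

Augment with X' → X and build the canonical LR(0) collection (I0 = CLOSURE({[X' → . X]}), then GOTO on every symbol after a dot until no new states appear). It has 13 states:
  I0: { [X → . + + +], [X → . b B X], [X → . num f a], [X' → . X] }  — shift
  I1: { [X → + . + +] }  — shift
  I2: { [X' → X .] }  — accept
  I3: { [B → . num a], [X → b . B X] }  — shift
  I4: { [X → num . f a] }  — shift
  I5: { [X → num f . a] }  — shift
  I6: { [X → num f a .] }  — reduce
  I7: { [X → . + + +], [X → . b B X], [X → . num f a], [X → b B . X] }  — shift
  I8: { [B → num . a] }  — shift
  I9: { [B → num a .] }  — reduce
  I10: { [X → b B X .] }  — reduce
  I11: { [X → + + . +] }  — shift
  I12: { [X → + + + .] }  — reduce

Every state is either a pure shift/goto state or contains exactly one complete item and nothing to shift — no conflicts. The grammar is LR(0).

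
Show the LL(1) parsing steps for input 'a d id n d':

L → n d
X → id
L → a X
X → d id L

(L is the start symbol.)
Stack is shown with the top on the left.

Stack     Input         Action
------------------------------
L $       a d id n d $  output L → a X
a X $     a d id n d $  match 'a'
X $       d id n d $    output X → d id L
d id L $  d id n d $    match 'd'
id L $    id n d $      match 'id'
L $       n d $         output L → n d
n d $     n d $         match 'n'
d $       d $           match 'd'
$         $             accept

The string is accepted.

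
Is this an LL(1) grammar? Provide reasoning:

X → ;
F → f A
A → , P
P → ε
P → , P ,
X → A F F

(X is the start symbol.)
No. Predict set conflict for P: { ',' }

Relevant sets:
  FIRST(A) = { ',' }
  FOLLOW(P) = { $, ',', 'f' }

For X:
  PREDICT(X → ';') = { ';' }
  PREDICT(X → A F F) = { ',' }
For P:
  PREDICT(P → ε) = { $, ',', 'f' }
  PREDICT(P → ',' P ',') = { ',' }
F, A have a single production, so nothing to check there.

Conflict found: Predict set conflict for P: { ',' }
The grammar is NOT LL(1).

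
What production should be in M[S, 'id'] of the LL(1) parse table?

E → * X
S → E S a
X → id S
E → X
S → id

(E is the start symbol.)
S → E S a, S → id

To find M[S, 'id'], we find productions for S where 'id' is in the predict set (PREDICT(N → α) = (FIRST(α) \ {ε}) ∪ (FOLLOW(N) if α ⇒* ε)).

Relevant sets:
  FIRST(E) = { '*', 'id' }

S → E S a: PREDICT = { '*', 'id' }
  'id' is in predict set, so this production goes in M[S, 'id']
S → id: PREDICT = { 'id' }
  'id' is in predict set, so this production goes in M[S, 'id']

M[S, 'id'] = S → E S a, S → id  (a multiply-defined cell — the grammar is not LL(1))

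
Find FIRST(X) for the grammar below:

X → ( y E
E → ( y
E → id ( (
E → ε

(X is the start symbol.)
{ '(' }

From X → ( y E:
  - '(' is a terminal: add '(' and stop

Collecting: FIRST(X) = { '(' }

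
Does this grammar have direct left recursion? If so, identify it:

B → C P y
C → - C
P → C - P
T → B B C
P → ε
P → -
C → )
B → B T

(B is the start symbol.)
Yes, B is left-recursive

B → C P y: starts with C
C → - C: starts with '-'
P → C - P: starts with C
T → B B C: starts with B
P → ε: starts with ε
P → -: starts with '-'
C → ): starts with ')'
B → B T: LEFT RECURSIVE (starts with B)

The grammar has direct left recursion on: B.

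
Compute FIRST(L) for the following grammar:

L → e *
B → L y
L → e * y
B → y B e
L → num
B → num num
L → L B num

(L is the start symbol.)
To compute FIRST(L), examine every production with L on the left-hand side, reading each right-hand side left to right until a non-nullable symbol is reached.

From L → e *:
  - e is a terminal: add 'e' and stop
From L → e * y:
  - e is a terminal: add 'e' and stop
From L → num:
  - num is a terminal: add 'num' and stop
From L → L B num:
  - L is the symbol being defined: contributes nothing new
    L is not nullable, so stop

Collecting: FIRST(L) = { 'e', 'num' }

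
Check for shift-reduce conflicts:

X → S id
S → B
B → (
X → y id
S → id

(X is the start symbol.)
Augment with X' → X and build the canonical LR(0) collection (I0 = CLOSURE({[X' → . X]}), then GOTO on every symbol after a dot until no new states appear). It has 9 states:
  I0: { [B → . (], [S → . B], [S → . id], [X → . S id], [X → . y id], [X' → . X] }  — shift
  I1: { [B → ( .] }  — reduce
  I2: { [S → B .] }  — reduce
  I3: { [X → S . id] }  — shift
  I4: { [X' → X .] }  — accept
  I5: { [S → id .] }  — reduce
  I6: { [X → y . id] }  — shift
  I7: { [X → y id .] }  — reduce
  I8: { [X → S id .] }  — reduce

No state contains both a complete item and a shift item.

Answer: No shift-reduce conflicts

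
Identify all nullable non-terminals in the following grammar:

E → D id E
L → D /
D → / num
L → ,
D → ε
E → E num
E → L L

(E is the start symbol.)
{ 'D' }

A non-terminal is nullable if it can derive ε (the empty string): either it has an ε-production, or it has a production whose right-hand side consists entirely of nullable non-terminals.

ε-productions: D → ε
So D is immediately nullable.
No further non-terminal can be added: every production for the remaining non-terminals contains a terminal or a non-nullable non-terminal.
Nullable = { 'D' }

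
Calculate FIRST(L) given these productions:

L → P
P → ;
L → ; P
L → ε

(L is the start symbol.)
To compute FIRST(L), examine every production with L on the left-hand side, reading each right-hand side left to right until a non-nullable symbol is reached.

FIRST sets of the other non-terminals involved (by the same procedure, iterated to a fixed point):
  FIRST(P) = { ';' }

From L → P:
  - P is a non-terminal: add FIRST(P) \ {ε} = { ';' }
    P is not nullable, so stop
From L → ; P:
  - ';' is a terminal: add ';' and stop
From L → ε:
  - ε-production, so ε ∈ FIRST(L)

Collecting: FIRST(L) = { ';', ε }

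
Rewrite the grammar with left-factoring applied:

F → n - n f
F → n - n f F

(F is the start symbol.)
F → n - n f F'
F' → ε
F' → F

Left-factoring transforms A → αβ₁ | αβ₂ into A → αA' and A' → β₁ | β₂
(α is the longest common prefix among the alternatives). Repeat until
no nonterminal has two alternatives with a common prefix.

Round 1: F has alternatives sharing prefix 'n - n f'. Introduce F': F → n - n f F'
  Add: F' → ε
  Add: F' → F

No remaining common prefixes — done.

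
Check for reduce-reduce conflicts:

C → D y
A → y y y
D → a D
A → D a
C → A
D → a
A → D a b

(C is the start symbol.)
No reduce-reduce conflicts

A reduce-reduce conflict occurs when an LR(0) state has two complete items [A → α .] and [B → β .] — both call for a reduction, and with no lookahead the parser cannot choose between them.

Augment with C' → C and build the canonical LR(0) collection (I0 = CLOSURE({[C' → . C]}), then GOTO on every symbol after a dot until no new states appear). It has 12 states:
  I0: { [A → . D a b], [A → . D a], [A → . y y y], [C → . A], [C → . D y], [C' → . C], [D → . a D], [D → . a] }  — shift
  I1: { [C → A .] }  — reduce
  I2: { [C' → C .] }  — accept
  I3: { [A → D . a b], [A → D . a], [C → D . y] }  — shift
  I4: { [D → . a D], [D → . a], [D → a . D], [D → a .] }  — shift, reduce
  I5: { [A → y . y y] }  — shift
  I6: { [A → y y . y] }  — shift
  I7: { [A → y y y .] }  — reduce
  I8: { [D → a D .] }  — reduce
  I9: { [A → D a . b], [A → D a .] }  — shift, reduce
  I10: { [C → D y .] }  — reduce
  I11: { [A → D a b .] }  — reduce

No state contains more than one complete item.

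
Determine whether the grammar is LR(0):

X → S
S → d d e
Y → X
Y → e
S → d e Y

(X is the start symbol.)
Yes, the grammar is LR(0)

A grammar is LR(0) if no state in the canonical LR(0) collection has:
  - both a shift item (dot before a terminal) and a complete item (shift-reduce conflict), or
  - two or more complete items (reduce-reduce conflict; the accept item [X' → X .] counts as a complete item here).

Augment with X' → X and build the canonical LR(0) collection (I0 = CLOSURE({[X' → . X]}), then GOTO on every symbol after a dot until no new states appear). It has 10 states:
  I0: { [S → . d d e], [S → . d e Y], [X → . S], [X' → . X] }  — shift
  I1: { [X → S .] }  — reduce
  I2: { [X' → X .] }  — accept
  I3: { [S → d . d e], [S → d . e Y] }  — shift
  I4: { [S → d d . e] }  — shift
  I5: { [S → . d d e], [S → . d e Y], [S → d e . Y], [X → . S], [Y → . X], [Y → . e] }  — shift
  I6: { [Y → X .] }  — reduce
  I7: { [S → d e Y .] }  — reduce
  I8: { [Y → e .] }  — reduce
  I9: { [S → d d e .] }  — reduce

Every state is either a pure shift/goto state or contains exactly one complete item and nothing to shift — no conflicts. The grammar is LR(0).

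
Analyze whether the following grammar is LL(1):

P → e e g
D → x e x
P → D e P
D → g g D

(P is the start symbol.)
A grammar is LL(1) if for each non-terminal N with multiple productions, the predict sets of those productions are pairwise disjoint, where PREDICT(N → α) = (FIRST(α) \ {ε}) ∪ (FOLLOW(N) if α ⇒* ε).

Relevant sets:
  FIRST(D) = { 'g', 'x' }

For P:
  PREDICT(P → e e g) = { 'e' }
  PREDICT(P → D e P) = { 'g', 'x' }
For D:
  PREDICT(D → x e x) = { 'x' }
  PREDICT(D → g g D) = { 'g' }

All predict sets are disjoint. The grammar IS LL(1).

Answer: Yes, the grammar is LL(1).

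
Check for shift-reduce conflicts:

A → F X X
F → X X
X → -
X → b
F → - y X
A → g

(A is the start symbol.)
Yes — I1: [X → - .] vs [F → - . y X]

A shift-reduce conflict occurs when an LR(0) state has both:
  - a complete (reduce) item [A → α .] (dot at the end), and
  - a shift item [B → β . c γ] (dot before a terminal).

Augment with A' → A and build the canonical LR(0) collection (I0 = CLOSURE({[A' → . A]}), then GOTO on every symbol after a dot until no new states appear). It has 13 states:
  I0: { [A → . F X X], [A → . g], [A' → . A], [F → . - y X], [F → . X X], [X → . -], [X → . b] }  — shift
  I1: { [F → - . y X], [X → - .] }  — shift, reduce
  I2: { [A' → A .] }  — accept
  I3: { [A → F . X X], [X → . -], [X → . b] }  — shift
  I4: { [F → X . X], [X → . -], [X → . b] }  — shift
  I5: { [X → b .] }  — reduce
  I6: { [A → g .] }  — reduce
  I7: { [X → - .] }  — reduce
  I8: { [F → X X .] }  — reduce
  I9: { [A → F X . X], [X → . -], [X → . b] }  — shift
  I10: { [A → F X X .] }  — reduce
  I11: { [F → - y . X], [X → . -], [X → . b] }  — shift
  I12: { [F → - y X .] }  — reduce

I1 contains reduce item [X → - .] and shift item [F → - . y X] — shift-reduce conflict.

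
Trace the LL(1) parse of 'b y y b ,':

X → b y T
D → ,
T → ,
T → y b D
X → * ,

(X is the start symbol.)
LL(1) parsing maintains a stack (initially the start symbol over $) and the input. At each step: if the stack top is a terminal, match it against the current input token; if it is a non-terminal N, replace it with the RHS of M[N, lookahead] (the unique production whose predict set contains the lookahead).

Stack is shown with the top on the left.

Stack    Input        Action
----------------------------
X $      b y y b , $  output X → b y T
b y T $  b y y b , $  match 'b'
y T $    y y b , $    match 'y'
T $      y b , $      output T → y b D
y b D $  y b , $      match 'y'
b D $    b , $        match 'b'
D $      , $          output D → ,
, $      , $          match ','
$        $            accept

The string is accepted.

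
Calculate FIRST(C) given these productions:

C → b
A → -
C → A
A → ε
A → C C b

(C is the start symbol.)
{ '-', 'b', ε }

To compute FIRST(C), examine every production with C on the left-hand side, reading each right-hand side left to right until a non-nullable symbol is reached.

FIRST sets of the other non-terminals involved (by the same procedure, iterated to a fixed point):
  FIRST(A) = { '-', 'b', ε }

From C → b:
  - b is a terminal: add 'b' and stop
From C → A:
  - A is a non-terminal: add FIRST(A) \ {ε} = { '-', 'b' }
    A is nullable and nothing follows, so the whole right-hand side can vanish: ε ∈ FIRST(C)

Collecting: FIRST(C) = { '-', 'b', ε }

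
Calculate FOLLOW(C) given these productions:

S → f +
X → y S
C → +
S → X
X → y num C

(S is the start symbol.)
To compute FOLLOW(C), find every occurrence of C on a right-hand side N → α C β: add FIRST(β) \ {ε}, and if β is empty or nullable also add FOLLOW(N). Iterate to a fixed point.

In X → y num C: C is at the end, add FOLLOW(X)

The FOLLOW sets referred to above (computed the same way, to a fixed point):
  FOLLOW(X) = { $ }

Taking the union: FOLLOW(C) = { $ }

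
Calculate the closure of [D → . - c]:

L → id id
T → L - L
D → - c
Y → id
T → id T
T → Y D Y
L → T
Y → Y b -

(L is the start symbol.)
{ [D → . - c] }

To compute CLOSURE, for each item [A → α.Bβ] where B is a non-terminal, add [B → .γ] for all productions B → γ; repeat for the newly added items until nothing changes.

Start with: [D → . - c]
The dot precedes the terminal '-', so nothing is added.

CLOSURE = { [D → . - c] }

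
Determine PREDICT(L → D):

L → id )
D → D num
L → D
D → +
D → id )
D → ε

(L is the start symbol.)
{ $, '+', 'id', 'num' }

PREDICT(L → D) = (FIRST(RHS) \ {ε}) ∪ (FOLLOW(L) if ε ∈ FIRST(RHS), i.e. RHS ⇒* ε)
FIRST(D) = { '+', 'id', 'num', ε }
FIRST(D) = { '+', 'id', 'num', ε }
ε ∈ FIRST(D) (the right-hand side is nullable), so add FOLLOW(L) = { $ }
PREDICT(L → D) = { $, '+', 'id', 'num' }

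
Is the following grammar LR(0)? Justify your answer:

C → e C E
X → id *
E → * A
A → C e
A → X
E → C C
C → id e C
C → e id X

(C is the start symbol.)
Augment with C' → C and build the canonical LR(0) collection (I0 = CLOSURE({[C' → . C]}), then GOTO on every symbol after a dot until no new states appear). It has 20 states:
  I0: { [C → . e C E], [C → . e id X], [C → . id e C], [C' → . C] }  — shift
  I1: { [C' → C .] }  — accept
  I2: { [C → . e C E], [C → . e id X], [C → . id e C], [C → e . C E], [C → e . id X] }  — shift
  I3: { [C → id . e C] }  — shift
  I4: { [C → . e C E], [C → . e id X], [C → . id e C], [C → id e . C] }  — shift
  I5: { [C → id e C .] }  — reduce
  I6: { [C → . e C E], [C → . e id X], [C → . id e C], [C → e C . E], [E → . * A], [E → . C C] }  — shift
  I7: { [C → e id . X], [C → id . e C], [X → . id *] }  — shift
  I8: { [C → e id X .] }  — reduce
  I9: { [X → id . *] }  — shift
  I10: { [X → id * .] }  — reduce
  I11: { [A → . C e], [A → . X], [C → . e C E], [C → . e id X], [C → . id e C], [E → * . A], [X → . id *] }  — shift
  I12: { [C → . e C E], [C → . e id X], [C → . id e C], [E → C . C] }  — shift
  I13: { [C → e C E .] }  — reduce
  I14: { [E → C C .] }  — reduce
  I15: { [E → * A .] }  — reduce
  I16: { [A → C . e] }  — shift
  I17: { [A → X .] }  — reduce
  I18: { [C → id . e C], [X → id . *] }  — shift
  I19: { [A → C e .] }  — reduce

Every state is either a pure shift/goto state or contains exactly one complete item and nothing to shift — no conflicts. The grammar is LR(0).

Answer: Yes, the grammar is LR(0)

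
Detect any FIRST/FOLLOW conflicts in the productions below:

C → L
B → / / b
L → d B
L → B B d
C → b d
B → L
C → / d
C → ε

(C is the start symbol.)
No FIRST/FOLLOW conflicts.

A FIRST/FOLLOW conflict occurs when a non-terminal N has a nullable alternative N → β (β ⇒* ε) and another alternative N → α with FIRST(α) ∩ FOLLOW(N) ≠ ∅: on such a lookahead the parser cannot decide between expanding α and letting N vanish via β.

Nullable non-terminals: C.
FIRST sets used below: FIRST(L) = { '/', 'd' }

C: nullable alternative(s) C → ε; FOLLOW(C) = { $ }
  C → L: FIRST \ {ε} = { '/', 'd' } — disjoint from FOLLOW(C)
  C → b d: FIRST \ {ε} = { 'b' } — disjoint from FOLLOW(C)
  C → / d: FIRST \ {ε} = { '/' } — disjoint from FOLLOW(C)
  C → ε: FIRST \ {ε} = { } — this is the only nullable alternative, skip

B, L have no nullable alternative, so no FIRST/FOLLOW check is needed there.

No FIRST/FOLLOW conflicts found.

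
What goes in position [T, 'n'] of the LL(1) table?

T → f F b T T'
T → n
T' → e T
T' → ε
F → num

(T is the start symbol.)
To find M[T, 'n'], we find productions for T where 'n' is in the predict set (PREDICT(N → α) = (FIRST(α) \ {ε}) ∪ (FOLLOW(N) if α ⇒* ε)).

T → f F b T T': PREDICT = { 'f' }
T → n: PREDICT = { 'n' }
  'n' is in predict set, so this production goes in M[T, 'n']

M[T, 'n'] = T → n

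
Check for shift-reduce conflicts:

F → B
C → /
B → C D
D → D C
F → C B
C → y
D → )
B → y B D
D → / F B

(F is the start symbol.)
Yes — I5: [C → y .] vs [B → . y B D]; I10: [B → C D .] vs [C → . /]; I15: [B → y B D .] vs [C → . /]; I16: [C → / .] vs [B → . y B D]

Augment with F' → F and build the canonical LR(0) collection (I0 = CLOSURE({[F' → . F]}), then GOTO on every symbol after a dot until no new states appear). It has 18 states:
  I0: { [B → . C D], [B → . y B D], [C → . /], [C → . y], [F → . B], [F → . C B], [F' → . F] }  — shift
  I1: { [C → / .] }  — reduce
  I2: { [F → B .] }  — reduce
  I3: { [B → . C D], [B → . y B D], [B → C . D], [C → . /], [C → . y], [D → . )], [D → . / F B], [D → . D C], [F → C . B] }  — shift
  I4: { [F' → F .] }  — accept
  I5: { [B → . C D], [B → . y B D], [B → y . B D], [C → . /], [C → . y], [C → y .] }  — shift, reduce
  I6: { [B → y B . D], [D → . )], [D → . / F B], [D → . D C] }  — shift
  I7: { [B → C . D], [D → . )], [D → . / F B], [D → . D C] }  — shift
  I8: { [D → ) .] }  — reduce
  I9: { [B → . C D], [B → . y B D], [C → . /], [C → . y], [D → / . F B], [F → . B], [F → . C B] }  — shift
  I10: { [B → C D .], [C → . /], [C → . y], [D → D . C] }  — shift, reduce
  I11: { [D → D C .] }  — reduce
  I12: { [C → y .] }  — reduce
  I13: { [B → . C D], [B → . y B D], [C → . /], [C → . y], [D → / F . B] }  — shift
  I14: { [D → / F B .] }  — reduce
  I15: { [B → y B D .], [C → . /], [C → . y], [D → D . C] }  — shift, reduce
  I16: { [B → . C D], [B → . y B D], [C → . /], [C → . y], [C → / .], [D → / . F B], [F → . B], [F → . C B] }  — shift, reduce
  I17: { [F → C B .] }  — reduce

I5 contains reduce item [C → y .] and shift items [B → . y B D], [C → . /], [C → . y] — shift-reduce conflict.
I10 contains reduce item [B → C D .] and shift items [C → . /], [C → . y] — shift-reduce conflict.
I15 contains reduce item [B → y B D .] and shift items [C → . /], [C → . y] — shift-reduce conflict.
I16 contains reduce item [C → / .] and shift items [B → . y B D], [C → . /], [C → . y] — shift-reduce conflict.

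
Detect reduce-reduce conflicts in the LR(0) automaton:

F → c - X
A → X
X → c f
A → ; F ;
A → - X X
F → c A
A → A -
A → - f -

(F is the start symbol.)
No reduce-reduce conflicts

A reduce-reduce conflict occurs when an LR(0) state has two complete items [A → α .] and [B → β .] — both call for a reduction, and with no lookahead the parser cannot choose between them.

Augment with F' → F and build the canonical LR(0) collection (I0 = CLOSURE({[F' → . F]}), then GOTO on every symbol after a dot until no new states appear). It has 16 states:
  I0: { [F → . c - X], [F → . c A], [F' → . F] }  — shift
  I1: { [F' → F .] }  — accept
  I2: { [A → . - X X], [A → . - f -], [A → . ; F ;], [A → . A -], [A → . X], [F → c . - X], [F → c . A], [X → . c f] }  — shift
  I3: { [A → - . X X], [A → - . f -], [F → c - . X], [X → . c f] }  — shift
  I4: { [A → ; . F ;], [F → . c - X], [F → . c A] }  — shift
  I5: { [A → A . -], [F → c A .] }  — shift, reduce
  I6: { [A → X .] }  — reduce
  I7: { [X → c . f] }  — shift
  I8: { [X → c f .] }  — reduce
  I9: { [A → A - .] }  — reduce
  I10: { [A → ; F . ;] }  — shift
  I11: { [A → ; F ; .] }  — reduce
  I12: { [A → - X . X], [F → c - X .], [X → . c f] }  — shift, reduce
  I13: { [A → - f . -] }  — shift
  I14: { [A → - f - .] }  — reduce
  I15: { [A → - X X .] }  — reduce

No state contains more than one complete item.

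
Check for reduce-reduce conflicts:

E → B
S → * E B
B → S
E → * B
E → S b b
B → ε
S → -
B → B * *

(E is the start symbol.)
A reduce-reduce conflict occurs when an LR(0) state has two complete items [A → α .] and [B → β .] — both call for a reduction, and with no lookahead the parser cannot choose between them.

Augment with E' → E and build the canonical LR(0) collection (I0 = CLOSURE({[E' → . E]}), then GOTO on every symbol after a dot until no new states appear). It has 15 states:
  I0: { [B → . B * *], [B → . S], [B → .], [E → . * B], [E → . B], [E → . S b b], [E' → . E], [S → . * E B], [S → . -] }  — shift, reduce
  I1: { [B → . B * *], [B → . S], [B → .], [E → * . B], [E → . * B], [E → . B], [E → . S b b], [S → * . E B], [S → . * E B], [S → . -] }  — shift, reduce
  I2: { [S → - .] }  — reduce
  I3: { [B → B . * *], [E → B .] }  — shift, reduce
  I4: { [E' → E .] }  — accept
  I5: { [B → S .], [E → S . b b] }  — shift, reduce
  I6: { [E → S b . b] }  — shift
  I7: { [E → S b b .] }  — reduce
  I8: { [B → B * . *] }  — shift
  I9: { [B → B * * .] }  — reduce
  I10: { [B → B . * *], [E → * B .], [E → B .] }  — shift, 2 reduces
  I11: { [B → . B * *], [B → . S], [B → .], [S → * E . B], [S → . * E B], [S → . -] }  — shift, reduce
  I12: { [B → . B * *], [B → . S], [B → .], [E → . * B], [E → . B], [E → . S b b], [S → * . E B], [S → . * E B], [S → . -] }  — shift, reduce
  I13: { [B → B . * *], [S → * E B .] }  — shift, reduce
  I14: { [B → S .] }  — reduce

I10 contains complete items [E → * B .], [E → B .] — reduce-reduce conflict.

Answer: Yes — I10: [E → * B .] vs [E → B .]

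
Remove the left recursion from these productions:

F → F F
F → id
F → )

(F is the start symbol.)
F → id F'
F → ) F'
F' → F F'
F' → ε

F is directly left-recursive. The standard transformation for
  A → A α₁ | ... | A α_m | β₁ | ... | β_n
is
  A  → β₁ A' | ... | β_n A'
  A' → α₁ A' | ... | α_m A' | ε

F → id becomes F → id F'
F → ) becomes F → ) F'
F → F F becomes F' → F F'
Add F' → ε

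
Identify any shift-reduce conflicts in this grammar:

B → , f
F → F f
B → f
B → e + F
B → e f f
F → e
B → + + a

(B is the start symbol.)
Yes — I9: [B → e + F .] vs [F → F . f]

Augment with B' → B and build the canonical LR(0) collection (I0 = CLOSURE({[B' → . B]}), then GOTO on every symbol after a dot until no new states appear). It has 15 states:
  I0: { [B → . + + a], [B → . , f], [B → . e + F], [B → . e f f], [B → . f], [B' → . B] }  — shift
  I1: { [B → + . + a] }  — shift
  I2: { [B → , . f] }  — shift
  I3: { [B' → B .] }  — accept
  I4: { [B → e . + F], [B → e . f f] }  — shift
  I5: { [B → f .] }  — reduce
  I6: { [B → e + . F], [F → . F f], [F → . e] }  — shift
  I7: { [B → e f . f] }  — shift
  I8: { [B → e f f .] }  — reduce
  I9: { [B → e + F .], [F → F . f] }  — shift, reduce
  I10: { [F → e .] }  — reduce
  I11: { [F → F f .] }  — reduce
  I12: { [B → , f .] }  — reduce
  I13: { [B → + + . a] }  — shift
  I14: { [B → + + a .] }  — reduce

I9 contains reduce item [B → e + F .] and shift item [F → F . f] — shift-reduce conflict.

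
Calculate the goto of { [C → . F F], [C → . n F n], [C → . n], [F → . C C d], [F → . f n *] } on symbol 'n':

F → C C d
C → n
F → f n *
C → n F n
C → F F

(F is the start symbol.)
{ [C → . F F], [C → . n F n], [C → . n], [C → n . F n], [C → n .], [F → . C C d], [F → . f n *] }

GOTO(I, 'n') = CLOSURE({ [A → αX.β] : [A → α.Xβ] ∈ I, X = 'n' })

Items with dot before 'n', with the dot advanced:
  [C → . n] → [C → n .]
  [C → . n F n] → [C → n . F n]
Closure of the advanced items:
  [C → n . F n] has the dot before F: add [F → . C C d], [F → . f n *]
  [F → . C C d] has the dot before C: add [C → . n], [C → . n F n], [C → . F F]

GOTO = { [C → . F F], [C → . n F n], [C → . n], [C → n . F n], [C → n .], [F → . C C d], [F → . f n *] }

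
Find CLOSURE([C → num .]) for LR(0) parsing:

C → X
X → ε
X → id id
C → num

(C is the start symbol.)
{ [C → num .] }

Start with: [C → num .]
The dot is at the end, so nothing is added.

CLOSURE = { [C → num .] }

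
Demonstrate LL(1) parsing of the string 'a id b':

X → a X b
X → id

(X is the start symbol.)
LL(1) parsing maintains a stack (initially the start symbol over $) and the input. At each step: if the stack top is a terminal, match it against the current input token; if it is a non-terminal N, replace it with the RHS of M[N, lookahead] (the unique production whose predict set contains the lookahead).

Stack is shown with the top on the left.

Stack    Input     Action
-------------------------
X $      a id b $  output X → a X b
a X b $  a id b $  match 'a'
X b $    id b $    output X → id
id b $   id b $    match 'id'
b $      b $       match 'b'
$        $         accept

The string is accepted.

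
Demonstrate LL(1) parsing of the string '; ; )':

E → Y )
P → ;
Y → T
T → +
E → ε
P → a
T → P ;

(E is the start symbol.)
LL(1) parsing maintains a stack (initially the start symbol over $) and the input. At each step: if the stack top is a terminal, match it against the current input token; if it is a non-terminal N, replace it with the RHS of M[N, lookahead] (the unique production whose predict set contains the lookahead).

Stack is shown with the top on the left.

Stack    Input    Action
------------------------
E $      ; ; ) $  output E → Y )
Y ) $    ; ; ) $  output Y → T
T ) $    ; ; ) $  output T → P ;
P ; ) $  ; ; ) $  output P → ;
; ; ) $  ; ; ) $  match ';'
; ) $    ; ) $    match ';'
) $      ) $      match ')'
$        $        accept

The string is accepted.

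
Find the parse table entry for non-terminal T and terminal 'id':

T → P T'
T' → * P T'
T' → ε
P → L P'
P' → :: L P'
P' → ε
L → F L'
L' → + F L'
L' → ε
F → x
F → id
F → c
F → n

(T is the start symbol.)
T → P T'

To find M[T, 'id'], we find productions for T where 'id' is in the predict set (PREDICT(N → α) = (FIRST(α) \ {ε}) ∪ (FOLLOW(N) if α ⇒* ε)).

Relevant sets:
  FIRST(P) = { 'c', 'id', 'n', 'x' }

T → P T': PREDICT = { 'c', 'id', 'n', 'x' }
  'id' is in predict set, so this production goes in M[T, 'id']

M[T, 'id'] = T → P T'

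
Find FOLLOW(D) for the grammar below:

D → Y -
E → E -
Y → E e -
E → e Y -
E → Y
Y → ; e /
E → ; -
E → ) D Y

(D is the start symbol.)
D is the start symbol, so $ ∈ FOLLOW(D).
In E → ) D Y: D is followed by Y, add FIRST(Y) \ {ε} = { ')', ';', 'e' }

Taking the union: FOLLOW(D) = { $, ')', ';', 'e' }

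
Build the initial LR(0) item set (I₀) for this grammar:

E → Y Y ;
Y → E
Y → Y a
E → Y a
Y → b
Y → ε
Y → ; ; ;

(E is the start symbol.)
First, augment the grammar with E' → E
I₀ = CLOSURE({ [E' → . E] }):
  [E' → . E] has the dot before E: add [E → . Y Y ;], [E → . Y a]
  [E → . Y Y ;] has the dot before Y: add [Y → . E], [Y → . Y a], [Y → . b], [Y → .], [Y → . ; ; ;]
No further items can be added.

I₀ = { [E → . Y Y ;], [E → . Y a], [E' → . E], [Y → . ; ; ;], [Y → . E], [Y → . Y a], [Y → . b], [Y → .] }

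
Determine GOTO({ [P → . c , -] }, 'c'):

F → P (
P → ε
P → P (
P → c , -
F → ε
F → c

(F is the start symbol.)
{ [P → c . , -] }

GOTO(I, 'c') = CLOSURE({ [A → αX.β] : [A → α.Xβ] ∈ I, X = 'c' })

Items with dot before 'c', with the dot advanced:
  [P → . c , -] → [P → c . , -]
Closure adds nothing (no advanced item has the dot before a non-terminal).

GOTO = { [P → c . , -] }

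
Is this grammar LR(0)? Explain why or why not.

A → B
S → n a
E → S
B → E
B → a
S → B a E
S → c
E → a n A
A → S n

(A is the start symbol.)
No. Shift-reduce conflict between [A → B .] and [S → B . a E]

A grammar is LR(0) if no state in the canonical LR(0) collection has:
  - both a shift item (dot before a terminal) and a complete item (shift-reduce conflict), or
  - two or more complete items (reduce-reduce conflict; the accept item [A' → A .] counts as a complete item here).

Augment with A' → A and build the canonical LR(0) collection (I0 = CLOSURE({[A' → . A]}), then GOTO on every symbol after a dot until no new states appear). It has 16 states:
  I0: { [A → . B], [A → . S n], [A' → . A], [B → . E], [B → . a], [E → . S], [E → . a n A], [S → . B a E], [S → . c], [S → . n a] }  — shift
  I1: { [A' → A .] }  — accept
  I2: { [A → B .], [S → B . a E] }  — shift, reduce
  I3: { [B → E .] }  — reduce
  I4: { [A → S . n], [E → S .] }  — shift, reduce
  I5: { [B → a .], [E → a . n A] }  — shift, reduce
  I6: { [S → c .] }  — reduce
  I7: { [S → n . a] }  — shift
  I8: { [S → n a .] }  — reduce
  I9: { [A → . B], [A → . S n], [B → . E], [B → . a], [E → . S], [E → . a n A], [E → a n . A], [S → . B a E], [S → . c], [S → . n a] }  — shift
  I10: { [E → a n A .] }  — reduce
  I11: { [A → S n .] }  — reduce
  I12: { [B → . E], [B → . a], [E → . S], [E → . a n A], [S → . B a E], [S → . c], [S → . n a], [S → B a . E] }  — shift
  I13: { [S → B . a E] }  — shift
  I14: { [B → E .], [S → B a E .] }  — 2 reduces
  I15: { [E → S .] }  — reduce

Conflict in state I2:
  Shift-reduce conflict between [A → B .] and [S → B . a E]
So the grammar is NOT LR(0).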